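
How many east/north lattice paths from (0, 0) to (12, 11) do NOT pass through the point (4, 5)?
Number of paths = 973700

Total paths from (0, 0) to (12, 11): C(23, 12) = 1352078. Paths through (4, 5): (paths (0, 0) → (4, 5)) × (paths (4, 5) → (12, 11)) = C(9, 4) · C(14, 8) = 126 · 3003 = 378378. Avoidance count = 1352078 − 378378 = 973700.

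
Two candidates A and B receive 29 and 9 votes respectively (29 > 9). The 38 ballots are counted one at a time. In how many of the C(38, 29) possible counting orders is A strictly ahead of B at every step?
Strict-lead orderings = 85795600

Total orderings of the 38 votes with 29 for A: C(38, 29) = 163011640. By the Bertrand ballot formula (Cycle Lemma / reflection principle), the number of orderings in which A is strictly ahead of B throughout is (p − q)/(p + q) · C(p + q, p) = (29 − 9)/(29 + 9) · 163011640 = 85795600.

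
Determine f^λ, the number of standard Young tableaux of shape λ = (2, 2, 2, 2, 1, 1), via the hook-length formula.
# SYT of shape (2, 2, 2, 2, 1, 1) = 90

Hook-length formula: f^λ = n! / Π hook(c), product over all cells c of the Young diagram. For λ = (2, 2, 2, 2, 1, 1), n = 10 boxes. Hook lengths by row (left-to-right, top-to-bottom): [7, 4]; [6, 3]; [5, 2]; [4, 1]; [2]; [1]. Product of hooks = 40320. So f^λ = 10! / 40320 = 3628800 / 40320 = 90.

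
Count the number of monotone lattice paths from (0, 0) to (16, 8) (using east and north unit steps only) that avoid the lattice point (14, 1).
Number of paths = 734931

Total paths from (0, 0) to (16, 8): C(24, 16) = 735471. Paths through (14, 1): (paths (0, 0) → (14, 1)) × (paths (14, 1) → (16, 8)) = C(15, 14) · C(9, 2) = 15 · 36 = 540. Avoidance count = 735471 − 540 = 734931.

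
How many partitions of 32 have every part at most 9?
p(32, parts ≤ 9) = 4206

Use the recurrence p(n, m) = p(n, m−1) + p(n−m, m): either the largest part is < m (count p(n, m−1)) or the largest part is exactly m (remove one copy of m, count p(n−m, m)). With p(0, ·) = 1 this gives p(32, parts ≤ 9) = 4206. (By conjugating Young diagrams, this also counts partitions of 32 into at most 9 parts.)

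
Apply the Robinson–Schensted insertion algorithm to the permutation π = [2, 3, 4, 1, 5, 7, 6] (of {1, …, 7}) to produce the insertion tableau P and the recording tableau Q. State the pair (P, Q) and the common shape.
P = [1, 3, 4, 5, 6] / [2, 7];  Q = [1, 2, 3, 5, 6] / [4, 7];  common shape = (5, 2)

Row-insert the values π_1, π_2, … into P one at a time, bumping the leftmost entry strictly greater than the inserted value down to the next row. The recording tableau Q records, in position (i, j), the step at which that cell was added to P.
  Insert 2 (step 1): P = [2];  Q = [1]
  Insert 3 (step 2): P = [2, 3];  Q = [1, 2]
  Insert 4 (step 3): P = [2, 3, 4];  Q = [1, 2, 3]
  Insert 1 (step 4): P = [1, 3, 4] / [2];  Q = [1, 2, 3] / [4]
  Insert 5 (step 5): P = [1, 3, 4, 5] / [2];  Q = [1, 2, 3, 5] / [4]
  Insert 7 (step 6): P = [1, 3, 4, 5, 7] / [2];  Q = [1, 2, 3, 5, 6] / [4]
  Insert 6 (step 7): P = [1, 3, 4, 5, 6] / [2, 7];  Q = [1, 2, 3, 5, 6] / [4, 7]
Final shape: (5, 2).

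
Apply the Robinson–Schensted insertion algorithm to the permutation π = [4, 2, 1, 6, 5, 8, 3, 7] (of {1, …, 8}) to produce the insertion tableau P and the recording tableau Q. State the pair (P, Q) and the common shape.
P = [1, 3, 7] / [2, 5, 8] / [4, 6];  Q = [1, 4, 6] / [2, 5, 8] / [3, 7];  common shape = (3, 3, 2)

Row-insert the values π_1, π_2, … into P one at a time, bumping the leftmost entry strictly greater than the inserted value down to the next row. The recording tableau Q records, in position (i, j), the step at which that cell was added to P.
  Insert 4 (step 1): P = [4];  Q = [1]
  Insert 2 (step 2): P = [2] / [4];  Q = [1] / [2]
  Insert 1 (step 3): P = [1] / [2] / [4];  Q = [1] / [2] / [3]
  Insert 6 (step 4): P = [1, 6] / [2] / [4];  Q = [1, 4] / [2] / [3]
  Insert 5 (step 5): P = [1, 5] / [2, 6] / [4];  Q = [1, 4] / [2, 5] / [3]
  Insert 8 (step 6): P = [1, 5, 8] / [2, 6] / [4];  Q = [1, 4, 6] / [2, 5] / [3]
  Insert 3 (step 7): P = [1, 3, 8] / [2, 5] / [4, 6];  Q = [1, 4, 6] / [2, 5] / [3, 7]
  Insert 7 (step 8): P = [1, 3, 7] / [2, 5, 8] / [4, 6];  Q = [1, 4, 6] / [2, 5, 8] / [3, 7]
Final shape: (3, 3, 2).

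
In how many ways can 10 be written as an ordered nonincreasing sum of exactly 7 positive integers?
p(10, 7 parts) = 3

Partitions of n into exactly k parts ↔ partitions of n − k into at most k parts (subtract 1 from each part). For n = 10, k = 7, the partitions are: 4+1+1+1+1+1+1, 3+2+1+1+1+1+1, 2+2+2+1+1+1+1. Count = 3.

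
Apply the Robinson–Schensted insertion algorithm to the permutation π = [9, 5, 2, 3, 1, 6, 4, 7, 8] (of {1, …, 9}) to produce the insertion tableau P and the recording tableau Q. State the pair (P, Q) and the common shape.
P = [1, 3, 4, 7, 8] / [2, 6] / [5] / [9];  Q = [1, 4, 6, 8, 9] / [2, 7] / [3] / [5];  common shape = (5, 2, 1, 1)

Row-insert the values π_1, π_2, … into P one at a time, bumping the leftmost entry strictly greater than the inserted value down to the next row. The recording tableau Q records, in position (i, j), the step at which that cell was added to P.
  Insert 9 (step 1): P = [9];  Q = [1]
  Insert 5 (step 2): P = [5] / [9];  Q = [1] / [2]
  Insert 2 (step 3): P = [2] / [5] / [9];  Q = [1] / [2] / [3]
  Insert 3 (step 4): P = [2, 3] / [5] / [9];  Q = [1, 4] / [2] / [3]
  Insert 1 (step 5): P = [1, 3] / [2] / [5] / [9];  Q = [1, 4] / [2] / [3] / [5]
  Insert 6 (step 6): P = [1, 3, 6] / [2] / [5] / [9];  Q = [1, 4, 6] / [2] / [3] / [5]
  Insert 4 (step 7): P = [1, 3, 4] / [2, 6] / [5] / [9];  Q = [1, 4, 6] / [2, 7] / [3] / [5]
  Insert 7 (step 8): P = [1, 3, 4, 7] / [2, 6] / [5] / [9];  Q = [1, 4, 6, 8] / [2, 7] / [3] / [5]
  Insert 8 (step 9): P = [1, 3, 4, 7, 8] / [2, 6] / [5] / [9];  Q = [1, 4, 6, 8, 9] / [2, 7] / [3] / [5]
Final shape: (5, 2, 1, 1).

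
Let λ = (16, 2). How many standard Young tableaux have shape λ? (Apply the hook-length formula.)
# SYT of shape (16, 2) = 135

Hook-length formula: f^λ = n! / Π hook(c), product over all cells c of the Young diagram. For λ = (16, 2), n = 18 boxes. Hook lengths by row (left-to-right, top-to-bottom): [17, 16, 14, 13, 12, 11, 10, 9, 8, 7, 6, 5, 4, 3, 2, 1]; [2, 1]. Product of hooks = 47424990412800. So f^λ = 18! / 47424990412800 = 6402373705728000 / 47424990412800 = 135.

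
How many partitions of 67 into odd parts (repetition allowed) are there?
p_odd(67) = 22250

Enumerate partitions using only odd parts via the recurrence o(n, m) = o(n, m−2) + o(n−m, m) over odd m, starting from the largest odd part ≤ n. This gives p_odd(67) = 22250. (Euler's theorem: equals the count of distinct-part partitions.)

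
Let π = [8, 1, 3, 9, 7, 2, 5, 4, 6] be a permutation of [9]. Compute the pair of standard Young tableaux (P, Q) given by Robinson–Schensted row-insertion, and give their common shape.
P = [1, 2, 4, 6] / [3, 5] / [7, 9] / [8];  Q = [1, 3, 4, 9] / [2, 5] / [6, 7] / [8];  common shape = (4, 2, 2, 1)

Row-insert the values π_1, π_2, … into P one at a time, bumping the leftmost entry strictly greater than the inserted value down to the next row. The recording tableau Q records, in position (i, j), the step at which that cell was added to P.
  Insert 8 (step 1): P = [8];  Q = [1]
  Insert 1 (step 2): P = [1] / [8];  Q = [1] / [2]
  Insert 3 (step 3): P = [1, 3] / [8];  Q = [1, 3] / [2]
  Insert 9 (step 4): P = [1, 3, 9] / [8];  Q = [1, 3, 4] / [2]
  Insert 7 (step 5): P = [1, 3, 7] / [8, 9];  Q = [1, 3, 4] / [2, 5]
  Insert 2 (step 6): P = [1, 2, 7] / [3, 9] / [8];  Q = [1, 3, 4] / [2, 5] / [6]
  Insert 5 (step 7): P = [1, 2, 5] / [3, 7] / [8, 9];  Q = [1, 3, 4] / [2, 5] / [6, 7]
  Insert 4 (step 8): P = [1, 2, 4] / [3, 5] / [7, 9] / [8];  Q = [1, 3, 4] / [2, 5] / [6, 7] / [8]
  Insert 6 (step 9): P = [1, 2, 4, 6] / [3, 5] / [7, 9] / [8];  Q = [1, 3, 4, 9] / [2, 5] / [6, 7] / [8]
Final shape: (4, 2, 2, 1).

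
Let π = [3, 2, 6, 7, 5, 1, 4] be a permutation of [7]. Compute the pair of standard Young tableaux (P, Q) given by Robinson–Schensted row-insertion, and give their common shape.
P = [1, 4, 7] / [2, 5] / [3, 6];  Q = [1, 3, 4] / [2, 5] / [6, 7];  common shape = (3, 2, 2)

Row-insert the values π_1, π_2, … into P one at a time, bumping the leftmost entry strictly greater than the inserted value down to the next row. The recording tableau Q records, in position (i, j), the step at which that cell was added to P.
  Insert 3 (step 1): P = [3];  Q = [1]
  Insert 2 (step 2): P = [2] / [3];  Q = [1] / [2]
  Insert 6 (step 3): P = [2, 6] / [3];  Q = [1, 3] / [2]
  Insert 7 (step 4): P = [2, 6, 7] / [3];  Q = [1, 3, 4] / [2]
  Insert 5 (step 5): P = [2, 5, 7] / [3, 6];  Q = [1, 3, 4] / [2, 5]
  Insert 1 (step 6): P = [1, 5, 7] / [2, 6] / [3];  Q = [1, 3, 4] / [2, 5] / [6]
  Insert 4 (step 7): P = [1, 4, 7] / [2, 5] / [3, 6];  Q = [1, 3, 4] / [2, 5] / [6, 7]
Final shape: (3, 2, 2).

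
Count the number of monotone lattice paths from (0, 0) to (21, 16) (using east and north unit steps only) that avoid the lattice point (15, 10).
Number of paths = 9855440430

Total paths from (0, 0) to (21, 16): C(37, 21) = 12875774670. Paths through (15, 10): (paths (0, 0) → (15, 10)) × (paths (15, 10) → (21, 16)) = C(25, 15) · C(12, 6) = 3268760 · 924 = 3020334240. Avoidance count = 12875774670 − 3020334240 = 9855440430.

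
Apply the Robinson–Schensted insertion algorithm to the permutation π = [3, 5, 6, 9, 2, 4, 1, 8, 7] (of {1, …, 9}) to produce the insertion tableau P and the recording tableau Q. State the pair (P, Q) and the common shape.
P = [1, 4, 6, 7] / [2, 5, 8] / [3, 9];  Q = [1, 2, 3, 4] / [5, 6, 8] / [7, 9];  common shape = (4, 3, 2)

Row-insert the values π_1, π_2, … into P one at a time, bumping the leftmost entry strictly greater than the inserted value down to the next row. The recording tableau Q records, in position (i, j), the step at which that cell was added to P.
  Insert 3 (step 1): P = [3];  Q = [1]
  Insert 5 (step 2): P = [3, 5];  Q = [1, 2]
  Insert 6 (step 3): P = [3, 5, 6];  Q = [1, 2, 3]
  Insert 9 (step 4): P = [3, 5, 6, 9];  Q = [1, 2, 3, 4]
  Insert 2 (step 5): P = [2, 5, 6, 9] / [3];  Q = [1, 2, 3, 4] / [5]
  Insert 4 (step 6): P = [2, 4, 6, 9] / [3, 5];  Q = [1, 2, 3, 4] / [5, 6]
  Insert 1 (step 7): P = [1, 4, 6, 9] / [2, 5] / [3];  Q = [1, 2, 3, 4] / [5, 6] / [7]
  Insert 8 (step 8): P = [1, 4, 6, 8] / [2, 5, 9] / [3];  Q = [1, 2, 3, 4] / [5, 6, 8] / [7]
  Insert 7 (step 9): P = [1, 4, 6, 7] / [2, 5, 8] / [3, 9];  Q = [1, 2, 3, 4] / [5, 6, 8] / [7, 9]
Final shape: (4, 3, 2).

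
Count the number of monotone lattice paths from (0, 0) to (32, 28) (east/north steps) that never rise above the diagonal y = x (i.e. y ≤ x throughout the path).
Number of paths = 15715143261459775

By the reflection principle (André's argument), the number of monotone paths to (32, 28) with n ≤ m that never go above y = x is C(60, 32) − C(60, 33) = 103719945525634515 − 88004802264174740 = 15715143261459775.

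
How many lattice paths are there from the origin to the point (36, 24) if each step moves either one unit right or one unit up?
Number of paths = 36052387482172425

A monotone lattice path from (0, 0) to (36, 24) consists of 36 east steps and 24 north steps in some order, so it is determined by which 36 of the 60 steps are east. The count is C(60, 36) = 36052387482172425.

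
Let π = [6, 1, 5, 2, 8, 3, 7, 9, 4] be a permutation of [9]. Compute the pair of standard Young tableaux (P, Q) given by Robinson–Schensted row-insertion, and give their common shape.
P = [1, 2, 3, 4, 9] / [5, 7] / [6, 8];  Q = [1, 3, 5, 7, 8] / [2, 6] / [4, 9];  common shape = (5, 2, 2)

Row-insert the values π_1, π_2, … into P one at a time, bumping the leftmost entry strictly greater than the inserted value down to the next row. The recording tableau Q records, in position (i, j), the step at which that cell was added to P.
  Insert 6 (step 1): P = [6];  Q = [1]
  Insert 1 (step 2): P = [1] / [6];  Q = [1] / [2]
  Insert 5 (step 3): P = [1, 5] / [6];  Q = [1, 3] / [2]
  Insert 2 (step 4): P = [1, 2] / [5] / [6];  Q = [1, 3] / [2] / [4]
  Insert 8 (step 5): P = [1, 2, 8] / [5] / [6];  Q = [1, 3, 5] / [2] / [4]
  Insert 3 (step 6): P = [1, 2, 3] / [5, 8] / [6];  Q = [1, 3, 5] / [2, 6] / [4]
  Insert 7 (step 7): P = [1, 2, 3, 7] / [5, 8] / [6];  Q = [1, 3, 5, 7] / [2, 6] / [4]
  Insert 9 (step 8): P = [1, 2, 3, 7, 9] / [5, 8] / [6];  Q = [1, 3, 5, 7, 8] / [2, 6] / [4]
  Insert 4 (step 9): P = [1, 2, 3, 4, 9] / [5, 7] / [6, 8];  Q = [1, 3, 5, 7, 8] / [2, 6] / [4, 9]
Final shape: (5, 2, 2).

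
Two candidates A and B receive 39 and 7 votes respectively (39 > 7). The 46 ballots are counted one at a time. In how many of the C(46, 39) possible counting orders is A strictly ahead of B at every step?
Strict-lead orderings = 37234560

Total orderings of the 46 votes with 39 for A: C(46, 39) = 53524680. By the Bertrand ballot formula (Cycle Lemma / reflection principle), the number of orderings in which A is strictly ahead of B throughout is (p − q)/(p + q) · C(p + q, p) = (39 − 7)/(39 + 7) · 53524680 = 37234560.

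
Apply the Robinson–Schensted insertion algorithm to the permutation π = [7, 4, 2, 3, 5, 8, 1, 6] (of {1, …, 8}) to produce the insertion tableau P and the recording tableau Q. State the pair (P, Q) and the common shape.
P = [1, 3, 5, 6] / [2, 8] / [4] / [7];  Q = [1, 4, 5, 6] / [2, 8] / [3] / [7];  common shape = (4, 2, 1, 1)

Row-insert the values π_1, π_2, … into P one at a time, bumping the leftmost entry strictly greater than the inserted value down to the next row. The recording tableau Q records, in position (i, j), the step at which that cell was added to P.
  Insert 7 (step 1): P = [7];  Q = [1]
  Insert 4 (step 2): P = [4] / [7];  Q = [1] / [2]
  Insert 2 (step 3): P = [2] / [4] / [7];  Q = [1] / [2] / [3]
  Insert 3 (step 4): P = [2, 3] / [4] / [7];  Q = [1, 4] / [2] / [3]
  Insert 5 (step 5): P = [2, 3, 5] / [4] / [7];  Q = [1, 4, 5] / [2] / [3]
  Insert 8 (step 6): P = [2, 3, 5, 8] / [4] / [7];  Q = [1, 4, 5, 6] / [2] / [3]
  Insert 1 (step 7): P = [1, 3, 5, 8] / [2] / [4] / [7];  Q = [1, 4, 5, 6] / [2] / [3] / [7]
  Insert 6 (step 8): P = [1, 3, 5, 6] / [2, 8] / [4] / [7];  Q = [1, 4, 5, 6] / [2, 8] / [3] / [7]
Final shape: (4, 2, 1, 1).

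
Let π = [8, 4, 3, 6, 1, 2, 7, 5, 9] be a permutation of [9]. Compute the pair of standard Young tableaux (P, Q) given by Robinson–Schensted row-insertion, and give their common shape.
P = [1, 2, 5, 9] / [3, 6, 7] / [4] / [8];  Q = [1, 4, 7, 9] / [2, 6, 8] / [3] / [5];  common shape = (4, 3, 1, 1)

Row-insert the values π_1, π_2, … into P one at a time, bumping the leftmost entry strictly greater than the inserted value down to the next row. The recording tableau Q records, in position (i, j), the step at which that cell was added to P.
  Insert 8 (step 1): P = [8];  Q = [1]
  Insert 4 (step 2): P = [4] / [8];  Q = [1] / [2]
  Insert 3 (step 3): P = [3] / [4] / [8];  Q = [1] / [2] / [3]
  Insert 6 (step 4): P = [3, 6] / [4] / [8];  Q = [1, 4] / [2] / [3]
  Insert 1 (step 5): P = [1, 6] / [3] / [4] / [8];  Q = [1, 4] / [2] / [3] / [5]
  Insert 2 (step 6): P = [1, 2] / [3, 6] / [4] / [8];  Q = [1, 4] / [2, 6] / [3] / [5]
  Insert 7 (step 7): P = [1, 2, 7] / [3, 6] / [4] / [8];  Q = [1, 4, 7] / [2, 6] / [3] / [5]
  Insert 5 (step 8): P = [1, 2, 5] / [3, 6, 7] / [4] / [8];  Q = [1, 4, 7] / [2, 6, 8] / [3] / [5]
  Insert 9 (step 9): P = [1, 2, 5, 9] / [3, 6, 7] / [4] / [8];  Q = [1, 4, 7, 9] / [2, 6, 8] / [3] / [5]
Final shape: (4, 3, 1, 1).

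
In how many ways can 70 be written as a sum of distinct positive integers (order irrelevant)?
q(70) = 29927

A partition into distinct parts is a strictly decreasing sequence summing to n. The recurrence d(n, m) = d(n, m−1) + d(n−m, m−1) (use part m at most once) with q(n) = d(n, n) gives q(70) = 29927. (Euler's theorem: # distinct-part partitions = # odd-part partitions.)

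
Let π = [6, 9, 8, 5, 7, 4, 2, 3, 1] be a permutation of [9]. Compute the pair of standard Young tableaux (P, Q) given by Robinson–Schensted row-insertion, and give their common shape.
P = [1, 3] / [2, 7] / [4, 8] / [5] / [6] / [9];  Q = [1, 2] / [3, 5] / [4, 8] / [6] / [7] / [9];  common shape = (2, 2, 2, 1, 1, 1)

Row-insert the values π_1, π_2, … into P one at a time, bumping the leftmost entry strictly greater than the inserted value down to the next row. The recording tableau Q records, in position (i, j), the step at which that cell was added to P.
  Insert 6 (step 1): P = [6];  Q = [1]
  Insert 9 (step 2): P = [6, 9];  Q = [1, 2]
  Insert 8 (step 3): P = [6, 8] / [9];  Q = [1, 2] / [3]
  Insert 5 (step 4): P = [5, 8] / [6] / [9];  Q = [1, 2] / [3] / [4]
  Insert 7 (step 5): P = [5, 7] / [6, 8] / [9];  Q = [1, 2] / [3, 5] / [4]
  Insert 4 (step 6): P = [4, 7] / [5, 8] / [6] / [9];  Q = [1, 2] / [3, 5] / [4] / [6]
  Insert 2 (step 7): P = [2, 7] / [4, 8] / [5] / [6] / [9];  Q = [1, 2] / [3, 5] / [4] / [6] / [7]
  Insert 3 (step 8): P = [2, 3] / [4, 7] / [5, 8] / [6] / [9];  Q = [1, 2] / [3, 5] / [4, 8] / [6] / [7]
  Insert 1 (step 9): P = [1, 3] / [2, 7] / [4, 8] / [5] / [6] / [9];  Q = [1, 2] / [3, 5] / [4, 8] / [6] / [7] / [9]
Final shape: (2, 2, 2, 1, 1, 1).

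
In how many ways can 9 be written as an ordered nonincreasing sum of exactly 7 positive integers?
p(9, 7 parts) = 2

Partitions of n into exactly k parts ↔ partitions of n − k into at most k parts (subtract 1 from each part). For n = 9, k = 7, the partitions are: 3+1+1+1+1+1+1, 2+2+1+1+1+1+1. Count = 2.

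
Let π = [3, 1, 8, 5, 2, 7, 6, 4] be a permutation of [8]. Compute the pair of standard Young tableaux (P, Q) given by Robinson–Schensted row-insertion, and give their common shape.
P = [1, 2, 4] / [3, 5, 6] / [7] / [8];  Q = [1, 3, 6] / [2, 4, 7] / [5] / [8];  common shape = (3, 3, 1, 1)

Row-insert the values π_1, π_2, … into P one at a time, bumping the leftmost entry strictly greater than the inserted value down to the next row. The recording tableau Q records, in position (i, j), the step at which that cell was added to P.
  Insert 3 (step 1): P = [3];  Q = [1]
  Insert 1 (step 2): P = [1] / [3];  Q = [1] / [2]
  Insert 8 (step 3): P = [1, 8] / [3];  Q = [1, 3] / [2]
  Insert 5 (step 4): P = [1, 5] / [3, 8];  Q = [1, 3] / [2, 4]
  Insert 2 (step 5): P = [1, 2] / [3, 5] / [8];  Q = [1, 3] / [2, 4] / [5]
  Insert 7 (step 6): P = [1, 2, 7] / [3, 5] / [8];  Q = [1, 3, 6] / [2, 4] / [5]
  Insert 6 (step 7): P = [1, 2, 6] / [3, 5, 7] / [8];  Q = [1, 3, 6] / [2, 4, 7] / [5]
  Insert 4 (step 8): P = [1, 2, 4] / [3, 5, 6] / [7] / [8];  Q = [1, 3, 6] / [2, 4, 7] / [5] / [8]
Final shape: (3, 3, 1, 1).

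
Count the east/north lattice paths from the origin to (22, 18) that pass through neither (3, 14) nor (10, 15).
Number of paths = 111889429800

Inclusion–exclusion. Total paths: C(40, 22) = 113380261800. Through P₁: C(17, 3)·C(23, 19) = 6021400. Through P₂: C(25, 10)·C(15, 12) = 1487285800. Since P₁ is strictly southwest of P₂, a monotone path through both must visit P₁ then P₂; paths through both = C(17, 3)·C(8, 7)·C(15, 12) = 2475200. Avoid both = 113380261800 − 6021400 − 1487285800 + 2475200 = 111889429800.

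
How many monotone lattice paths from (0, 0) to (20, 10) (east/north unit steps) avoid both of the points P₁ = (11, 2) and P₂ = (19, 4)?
Number of paths = 28111420

Inclusion–exclusion. Total paths: C(30, 20) = 30045015. Through P₁: C(13, 11)·C(17, 9) = 1896180. Through P₂: C(23, 19)·C(7, 1) = 61985. Since P₁ is strictly southwest of P₂, a monotone path through both must visit P₁ then P₂; paths through both = C(13, 11)·C(10, 8)·C(7, 1) = 24570. Avoid both = 30045015 − 1896180 − 61985 + 24570 = 28111420.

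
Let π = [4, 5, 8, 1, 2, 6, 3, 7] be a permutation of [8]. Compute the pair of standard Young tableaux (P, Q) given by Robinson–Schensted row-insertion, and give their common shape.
P = [1, 2, 3, 7] / [4, 5, 6] / [8];  Q = [1, 2, 3, 8] / [4, 5, 6] / [7];  common shape = (4, 3, 1)

Row-insert the values π_1, π_2, … into P one at a time, bumping the leftmost entry strictly greater than the inserted value down to the next row. The recording tableau Q records, in position (i, j), the step at which that cell was added to P.
  Insert 4 (step 1): P = [4];  Q = [1]
  Insert 5 (step 2): P = [4, 5];  Q = [1, 2]
  Insert 8 (step 3): P = [4, 5, 8];  Q = [1, 2, 3]
  Insert 1 (step 4): P = [1, 5, 8] / [4];  Q = [1, 2, 3] / [4]
  Insert 2 (step 5): P = [1, 2, 8] / [4, 5];  Q = [1, 2, 3] / [4, 5]
  Insert 6 (step 6): P = [1, 2, 6] / [4, 5, 8];  Q = [1, 2, 3] / [4, 5, 6]
  Insert 3 (step 7): P = [1, 2, 3] / [4, 5, 6] / [8];  Q = [1, 2, 3] / [4, 5, 6] / [7]
  Insert 7 (step 8): P = [1, 2, 3, 7] / [4, 5, 6] / [8];  Q = [1, 2, 3, 8] / [4, 5, 6] / [7]
Final shape: (4, 3, 1).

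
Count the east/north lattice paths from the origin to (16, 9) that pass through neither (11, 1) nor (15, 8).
Number of paths = 1054823

Inclusion–exclusion. Total paths: C(25, 16) = 2042975. Through P₁: C(12, 11)·C(13, 5) = 15444. Through P₂: C(23, 15)·C(2, 1) = 980628. Since P₁ is strictly southwest of P₂, a monotone path through both must visit P₁ then P₂; paths through both = C(12, 11)·C(11, 4)·C(2, 1) = 7920. Avoid both = 2042975 − 15444 − 980628 + 7920 = 1054823.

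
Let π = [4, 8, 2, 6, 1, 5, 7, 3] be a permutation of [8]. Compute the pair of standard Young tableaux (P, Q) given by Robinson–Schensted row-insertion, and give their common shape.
P = [1, 3, 7] / [2, 5] / [4, 6] / [8];  Q = [1, 2, 7] / [3, 4] / [5, 6] / [8];  common shape = (3, 2, 2, 1)

Row-insert the values π_1, π_2, … into P one at a time, bumping the leftmost entry strictly greater than the inserted value down to the next row. The recording tableau Q records, in position (i, j), the step at which that cell was added to P.
  Insert 4 (step 1): P = [4];  Q = [1]
  Insert 8 (step 2): P = [4, 8];  Q = [1, 2]
  Insert 2 (step 3): P = [2, 8] / [4];  Q = [1, 2] / [3]
  Insert 6 (step 4): P = [2, 6] / [4, 8];  Q = [1, 2] / [3, 4]
  Insert 1 (step 5): P = [1, 6] / [2, 8] / [4];  Q = [1, 2] / [3, 4] / [5]
  Insert 5 (step 6): P = [1, 5] / [2, 6] / [4, 8];  Q = [1, 2] / [3, 4] / [5, 6]
  Insert 7 (step 7): P = [1, 5, 7] / [2, 6] / [4, 8];  Q = [1, 2, 7] / [3, 4] / [5, 6]
  Insert 3 (step 8): P = [1, 3, 7] / [2, 5] / [4, 6] / [8];  Q = [1, 2, 7] / [3, 4] / [5, 6] / [8]
Final shape: (3, 2, 2, 1).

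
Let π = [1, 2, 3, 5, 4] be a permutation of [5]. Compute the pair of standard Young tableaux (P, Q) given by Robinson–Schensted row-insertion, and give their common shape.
P = [1, 2, 3, 4] / [5];  Q = [1, 2, 3, 4] / [5];  common shape = (4, 1)

Row-insert the values π_1, π_2, … into P one at a time, bumping the leftmost entry strictly greater than the inserted value down to the next row. The recording tableau Q records, in position (i, j), the step at which that cell was added to P.
  Insert 1 (step 1): P = [1];  Q = [1]
  Insert 2 (step 2): P = [1, 2];  Q = [1, 2]
  Insert 3 (step 3): P = [1, 2, 3];  Q = [1, 2, 3]
  Insert 5 (step 4): P = [1, 2, 3, 5];  Q = [1, 2, 3, 4]
  Insert 4 (step 5): P = [1, 2, 3, 4] / [5];  Q = [1, 2, 3, 4] / [5]
Final shape: (4, 1).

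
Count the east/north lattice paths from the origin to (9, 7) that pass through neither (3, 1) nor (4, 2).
Number of paths = 5980

Inclusion–exclusion. Total paths: C(16, 9) = 11440. Through P₁: C(4, 3)·C(12, 6) = 3696. Through P₂: C(6, 4)·C(10, 5) = 3780. Since P₁ is strictly southwest of P₂, a monotone path through both must visit P₁ then P₂; paths through both = C(4, 3)·C(2, 1)·C(10, 5) = 2016. Avoid both = 11440 − 3696 − 3780 + 2016 = 5980.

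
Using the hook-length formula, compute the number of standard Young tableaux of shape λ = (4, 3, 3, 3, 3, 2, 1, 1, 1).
# SYT of shape (4, 3, 3, 3, 3, 2, 1, 1, 1) = 67897830

Hook-length formula: f^λ = n! / Π hook(c), product over all cells c of the Young diagram. For λ = (4, 3, 3, 3, 3, 2, 1, 1, 1), n = 21 boxes. Hook lengths by row (left-to-right, top-to-bottom): [12, 8, 6, 1]; [10, 6, 4]; [9, 5, 3]; [8, 4, 2]; [7, 3, 1]; [5, 1]; [3]; [2]; [1]. Product of hooks = 752467968000. So f^λ = 21! / 752467968000 = 51090942171709440000 / 752467968000 = 67897830.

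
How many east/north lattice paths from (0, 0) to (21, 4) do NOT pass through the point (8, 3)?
Number of paths = 10340

Total paths from (0, 0) to (21, 4): C(25, 21) = 12650. Paths through (8, 3): (paths (0, 0) → (8, 3)) × (paths (8, 3) → (21, 4)) = C(11, 8) · C(14, 13) = 165 · 14 = 2310. Avoidance count = 12650 − 2310 = 10340.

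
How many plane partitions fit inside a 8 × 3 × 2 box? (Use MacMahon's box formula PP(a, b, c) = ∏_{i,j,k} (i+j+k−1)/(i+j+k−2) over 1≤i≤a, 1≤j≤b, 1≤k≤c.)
PP(8, 3, 2) = 9075

Evaluate the triple product over i = 1..8, j = 1..3, k = 1..2. The factors are (2/1) · (3/2) · (3/2) · (4/3) · (4/3) · (5/4) · (3/2) · (4/3) · … (48 factors total). The numerators and denominators telescope so the product is an integer; carrying out the multiplication exactly gives PP(8, 3, 2) = 9075.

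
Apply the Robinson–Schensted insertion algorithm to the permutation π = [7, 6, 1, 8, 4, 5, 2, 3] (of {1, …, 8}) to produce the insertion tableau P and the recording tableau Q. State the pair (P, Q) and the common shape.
P = [1, 2, 3] / [4, 5] / [6, 8] / [7];  Q = [1, 4, 6] / [2, 5] / [3, 8] / [7];  common shape = (3, 2, 2, 1)

Row-insert the values π_1, π_2, … into P one at a time, bumping the leftmost entry strictly greater than the inserted value down to the next row. The recording tableau Q records, in position (i, j), the step at which that cell was added to P.
  Insert 7 (step 1): P = [7];  Q = [1]
  Insert 6 (step 2): P = [6] / [7];  Q = [1] / [2]
  Insert 1 (step 3): P = [1] / [6] / [7];  Q = [1] / [2] / [3]
  Insert 8 (step 4): P = [1, 8] / [6] / [7];  Q = [1, 4] / [2] / [3]
  Insert 4 (step 5): P = [1, 4] / [6, 8] / [7];  Q = [1, 4] / [2, 5] / [3]
  Insert 5 (step 6): P = [1, 4, 5] / [6, 8] / [7];  Q = [1, 4, 6] / [2, 5] / [3]
  Insert 2 (step 7): P = [1, 2, 5] / [4, 8] / [6] / [7];  Q = [1, 4, 6] / [2, 5] / [3] / [7]
  Insert 3 (step 8): P = [1, 2, 3] / [4, 5] / [6, 8] / [7];  Q = [1, 4, 6] / [2, 5] / [3, 8] / [7]
Final shape: (3, 2, 2, 1).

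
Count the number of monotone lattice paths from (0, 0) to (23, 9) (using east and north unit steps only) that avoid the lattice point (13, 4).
Number of paths = 20901660

Total paths from (0, 0) to (23, 9): C(32, 23) = 28048800. Paths through (13, 4): (paths (0, 0) → (13, 4)) × (paths (13, 4) → (23, 9)) = C(17, 13) · C(15, 10) = 2380 · 3003 = 7147140. Avoidance count = 28048800 − 7147140 = 20901660.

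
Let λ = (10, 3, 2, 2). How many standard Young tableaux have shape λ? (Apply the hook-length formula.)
# SYT of shape (10, 3, 2, 2) = 209440

Hook-length formula: f^λ = n! / Π hook(c), product over all cells c of the Young diagram. For λ = (10, 3, 2, 2), n = 17 boxes. Hook lengths by row (left-to-right, top-to-bottom): [13, 12, 9, 7, 6, 5, 4, 3, 2, 1]; [5, 4, 1]; [3, 2]; [2, 1]. Product of hooks = 1698278400. So f^λ = 17! / 1698278400 = 355687428096000 / 1698278400 = 209440.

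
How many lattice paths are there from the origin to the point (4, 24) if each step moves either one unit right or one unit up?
Number of paths = 20475

A monotone lattice path from (0, 0) to (4, 24) consists of 4 east steps and 24 north steps in some order, so it is determined by which 4 of the 28 steps are east. The count is C(28, 4) = 20475.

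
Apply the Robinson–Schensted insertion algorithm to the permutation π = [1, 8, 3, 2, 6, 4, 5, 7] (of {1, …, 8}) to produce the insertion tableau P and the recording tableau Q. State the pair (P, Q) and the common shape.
P = [1, 2, 4, 5, 7] / [3, 6] / [8];  Q = [1, 2, 5, 7, 8] / [3, 6] / [4];  common shape = (5, 2, 1)

Row-insert the values π_1, π_2, … into P one at a time, bumping the leftmost entry strictly greater than the inserted value down to the next row. The recording tableau Q records, in position (i, j), the step at which that cell was added to P.
  Insert 1 (step 1): P = [1];  Q = [1]
  Insert 8 (step 2): P = [1, 8];  Q = [1, 2]
  Insert 3 (step 3): P = [1, 3] / [8];  Q = [1, 2] / [3]
  Insert 2 (step 4): P = [1, 2] / [3] / [8];  Q = [1, 2] / [3] / [4]
  Insert 6 (step 5): P = [1, 2, 6] / [3] / [8];  Q = [1, 2, 5] / [3] / [4]
  Insert 4 (step 6): P = [1, 2, 4] / [3, 6] / [8];  Q = [1, 2, 5] / [3, 6] / [4]
  Insert 5 (step 7): P = [1, 2, 4, 5] / [3, 6] / [8];  Q = [1, 2, 5, 7] / [3, 6] / [4]
  Insert 7 (step 8): P = [1, 2, 4, 5, 7] / [3, 6] / [8];  Q = [1, 2, 5, 7, 8] / [3, 6] / [4]
Final shape: (5, 2, 1).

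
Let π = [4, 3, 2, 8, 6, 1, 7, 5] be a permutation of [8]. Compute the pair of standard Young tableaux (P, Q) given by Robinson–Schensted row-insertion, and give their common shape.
P = [1, 5, 7] / [2, 6] / [3, 8] / [4];  Q = [1, 4, 7] / [2, 5] / [3, 8] / [6];  common shape = (3, 2, 2, 1)

Row-insert the values π_1, π_2, … into P one at a time, bumping the leftmost entry strictly greater than the inserted value down to the next row. The recording tableau Q records, in position (i, j), the step at which that cell was added to P.
  Insert 4 (step 1): P = [4];  Q = [1]
  Insert 3 (step 2): P = [3] / [4];  Q = [1] / [2]
  Insert 2 (step 3): P = [2] / [3] / [4];  Q = [1] / [2] / [3]
  Insert 8 (step 4): P = [2, 8] / [3] / [4];  Q = [1, 4] / [2] / [3]
  Insert 6 (step 5): P = [2, 6] / [3, 8] / [4];  Q = [1, 4] / [2, 5] / [3]
  Insert 1 (step 6): P = [1, 6] / [2, 8] / [3] / [4];  Q = [1, 4] / [2, 5] / [3] / [6]
  Insert 7 (step 7): P = [1, 6, 7] / [2, 8] / [3] / [4];  Q = [1, 4, 7] / [2, 5] / [3] / [6]
  Insert 5 (step 8): P = [1, 5, 7] / [2, 6] / [3, 8] / [4];  Q = [1, 4, 7] / [2, 5] / [3, 8] / [6]
Final shape: (3, 2, 2, 1).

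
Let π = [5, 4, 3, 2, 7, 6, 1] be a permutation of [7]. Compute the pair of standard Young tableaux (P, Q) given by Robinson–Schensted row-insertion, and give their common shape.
P = [1, 6] / [2, 7] / [3] / [4] / [5];  Q = [1, 5] / [2, 6] / [3] / [4] / [7];  common shape = (2, 2, 1, 1, 1)

Row-insert the values π_1, π_2, … into P one at a time, bumping the leftmost entry strictly greater than the inserted value down to the next row. The recording tableau Q records, in position (i, j), the step at which that cell was added to P.
  Insert 5 (step 1): P = [5];  Q = [1]
  Insert 4 (step 2): P = [4] / [5];  Q = [1] / [2]
  Insert 3 (step 3): P = [3] / [4] / [5];  Q = [1] / [2] / [3]
  Insert 2 (step 4): P = [2] / [3] / [4] / [5];  Q = [1] / [2] / [3] / [4]
  Insert 7 (step 5): P = [2, 7] / [3] / [4] / [5];  Q = [1, 5] / [2] / [3] / [4]
  Insert 6 (step 6): P = [2, 6] / [3, 7] / [4] / [5];  Q = [1, 5] / [2, 6] / [3] / [4]
  Insert 1 (step 7): P = [1, 6] / [2, 7] / [3] / [4] / [5];  Q = [1, 5] / [2, 6] / [3] / [4] / [7]
Final shape: (2, 2, 1, 1, 1).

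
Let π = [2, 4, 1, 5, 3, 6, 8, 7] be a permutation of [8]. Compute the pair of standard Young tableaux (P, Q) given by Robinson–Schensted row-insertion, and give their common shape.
P = [1, 3, 5, 6, 7] / [2, 4, 8];  Q = [1, 2, 4, 6, 7] / [3, 5, 8];  common shape = (5, 3)

Row-insert the values π_1, π_2, … into P one at a time, bumping the leftmost entry strictly greater than the inserted value down to the next row. The recording tableau Q records, in position (i, j), the step at which that cell was added to P.
  Insert 2 (step 1): P = [2];  Q = [1]
  Insert 4 (step 2): P = [2, 4];  Q = [1, 2]
  Insert 1 (step 3): P = [1, 4] / [2];  Q = [1, 2] / [3]
  Insert 5 (step 4): P = [1, 4, 5] / [2];  Q = [1, 2, 4] / [3]
  Insert 3 (step 5): P = [1, 3, 5] / [2, 4];  Q = [1, 2, 4] / [3, 5]
  Insert 6 (step 6): P = [1, 3, 5, 6] / [2, 4];  Q = [1, 2, 4, 6] / [3, 5]
  Insert 8 (step 7): P = [1, 3, 5, 6, 8] / [2, 4];  Q = [1, 2, 4, 6, 7] / [3, 5]
  Insert 7 (step 8): P = [1, 3, 5, 6, 7] / [2, 4, 8];  Q = [1, 2, 4, 6, 7] / [3, 5, 8]
Final shape: (5, 3).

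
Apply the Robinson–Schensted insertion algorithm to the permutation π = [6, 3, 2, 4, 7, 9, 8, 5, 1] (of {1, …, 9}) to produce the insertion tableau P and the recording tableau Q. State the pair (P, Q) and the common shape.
P = [1, 4, 5, 8] / [2, 7] / [3, 9] / [6];  Q = [1, 4, 5, 6] / [2, 7] / [3, 8] / [9];  common shape = (4, 2, 2, 1)

Row-insert the values π_1, π_2, … into P one at a time, bumping the leftmost entry strictly greater than the inserted value down to the next row. The recording tableau Q records, in position (i, j), the step at which that cell was added to P.
  Insert 6 (step 1): P = [6];  Q = [1]
  Insert 3 (step 2): P = [3] / [6];  Q = [1] / [2]
  Insert 2 (step 3): P = [2] / [3] / [6];  Q = [1] / [2] / [3]
  Insert 4 (step 4): P = [2, 4] / [3] / [6];  Q = [1, 4] / [2] / [3]
  Insert 7 (step 5): P = [2, 4, 7] / [3] / [6];  Q = [1, 4, 5] / [2] / [3]
  Insert 9 (step 6): P = [2, 4, 7, 9] / [3] / [6];  Q = [1, 4, 5, 6] / [2] / [3]
  Insert 8 (step 7): P = [2, 4, 7, 8] / [3, 9] / [6];  Q = [1, 4, 5, 6] / [2, 7] / [3]
  Insert 5 (step 8): P = [2, 4, 5, 8] / [3, 7] / [6, 9];  Q = [1, 4, 5, 6] / [2, 7] / [3, 8]
  Insert 1 (step 9): P = [1, 4, 5, 8] / [2, 7] / [3, 9] / [6];  Q = [1, 4, 5, 6] / [2, 7] / [3, 8] / [9]
Final shape: (4, 2, 2, 1).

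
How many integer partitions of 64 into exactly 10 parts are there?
p(64, 10 parts) = 100654

Partitions of n into exactly k parts are in bijection with partitions of n − k into at most k parts (subtract 1 from each part). So p(64, exactly 10) = p(54, parts ≤ 10). Computing via the recurrence p(m, j) = p(m, j−1) + p(m−j, j) gives 100654.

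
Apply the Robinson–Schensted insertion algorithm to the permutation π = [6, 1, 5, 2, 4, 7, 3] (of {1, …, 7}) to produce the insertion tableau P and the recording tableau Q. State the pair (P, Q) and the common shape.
P = [1, 2, 3, 7] / [4] / [5] / [6];  Q = [1, 3, 5, 6] / [2] / [4] / [7];  common shape = (4, 1, 1, 1)

Row-insert the values π_1, π_2, … into P one at a time, bumping the leftmost entry strictly greater than the inserted value down to the next row. The recording tableau Q records, in position (i, j), the step at which that cell was added to P.
  Insert 6 (step 1): P = [6];  Q = [1]
  Insert 1 (step 2): P = [1] / [6];  Q = [1] / [2]
  Insert 5 (step 3): P = [1, 5] / [6];  Q = [1, 3] / [2]
  Insert 2 (step 4): P = [1, 2] / [5] / [6];  Q = [1, 3] / [2] / [4]
  Insert 4 (step 5): P = [1, 2, 4] / [5] / [6];  Q = [1, 3, 5] / [2] / [4]
  Insert 7 (step 6): P = [1, 2, 4, 7] / [5] / [6];  Q = [1, 3, 5, 6] / [2] / [4]
  Insert 3 (step 7): P = [1, 2, 3, 7] / [4] / [5] / [6];  Q = [1, 3, 5, 6] / [2] / [4] / [7]
Final shape: (4, 1, 1, 1).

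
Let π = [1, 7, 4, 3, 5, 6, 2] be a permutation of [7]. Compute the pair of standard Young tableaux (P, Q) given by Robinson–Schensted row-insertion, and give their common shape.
P = [1, 2, 5, 6] / [3] / [4] / [7];  Q = [1, 2, 5, 6] / [3] / [4] / [7];  common shape = (4, 1, 1, 1)

Row-insert the values π_1, π_2, … into P one at a time, bumping the leftmost entry strictly greater than the inserted value down to the next row. The recording tableau Q records, in position (i, j), the step at which that cell was added to P.
  Insert 1 (step 1): P = [1];  Q = [1]
  Insert 7 (step 2): P = [1, 7];  Q = [1, 2]
  Insert 4 (step 3): P = [1, 4] / [7];  Q = [1, 2] / [3]
  Insert 3 (step 4): P = [1, 3] / [4] / [7];  Q = [1, 2] / [3] / [4]
  Insert 5 (step 5): P = [1, 3, 5] / [4] / [7];  Q = [1, 2, 5] / [3] / [4]
  Insert 6 (step 6): P = [1, 3, 5, 6] / [4] / [7];  Q = [1, 2, 5, 6] / [3] / [4]
  Insert 2 (step 7): P = [1, 2, 5, 6] / [3] / [4] / [7];  Q = [1, 2, 5, 6] / [3] / [4] / [7]
Final shape: (4, 1, 1, 1).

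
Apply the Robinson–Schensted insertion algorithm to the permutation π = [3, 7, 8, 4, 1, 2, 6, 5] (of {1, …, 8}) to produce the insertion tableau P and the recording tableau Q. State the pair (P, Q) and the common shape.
P = [1, 2, 5] / [3, 4, 6] / [7, 8];  Q = [1, 2, 3] / [4, 6, 7] / [5, 8];  common shape = (3, 3, 2)

Row-insert the values π_1, π_2, … into P one at a time, bumping the leftmost entry strictly greater than the inserted value down to the next row. The recording tableau Q records, in position (i, j), the step at which that cell was added to P.
  Insert 3 (step 1): P = [3];  Q = [1]
  Insert 7 (step 2): P = [3, 7];  Q = [1, 2]
  Insert 8 (step 3): P = [3, 7, 8];  Q = [1, 2, 3]
  Insert 4 (step 4): P = [3, 4, 8] / [7];  Q = [1, 2, 3] / [4]
  Insert 1 (step 5): P = [1, 4, 8] / [3] / [7];  Q = [1, 2, 3] / [4] / [5]
  Insert 2 (step 6): P = [1, 2, 8] / [3, 4] / [7];  Q = [1, 2, 3] / [4, 6] / [5]
  Insert 6 (step 7): P = [1, 2, 6] / [3, 4, 8] / [7];  Q = [1, 2, 3] / [4, 6, 7] / [5]
  Insert 5 (step 8): P = [1, 2, 5] / [3, 4, 6] / [7, 8];  Q = [1, 2, 3] / [4, 6, 7] / [5, 8]
Final shape: (3, 3, 2).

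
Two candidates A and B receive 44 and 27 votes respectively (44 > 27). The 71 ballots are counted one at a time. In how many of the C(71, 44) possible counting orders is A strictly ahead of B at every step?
Strict-lead orderings = 7035125006101363640

Total orderings of the 71 votes with 44 for A: C(71, 44) = 29381992672540989320. By the Bertrand ballot formula (Cycle Lemma / reflection principle), the number of orderings in which A is strictly ahead of B throughout is (p − q)/(p + q) · C(p + q, p) = (44 − 27)/(44 + 27) · 29381992672540989320 = 7035125006101363640.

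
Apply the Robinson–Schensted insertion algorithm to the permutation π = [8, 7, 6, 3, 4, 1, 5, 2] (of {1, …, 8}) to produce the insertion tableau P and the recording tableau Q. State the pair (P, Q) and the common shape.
P = [1, 2, 5] / [3, 4] / [6] / [7] / [8];  Q = [1, 5, 7] / [2, 8] / [3] / [4] / [6];  common shape = (3, 2, 1, 1, 1)

Row-insert the values π_1, π_2, … into P one at a time, bumping the leftmost entry strictly greater than the inserted value down to the next row. The recording tableau Q records, in position (i, j), the step at which that cell was added to P.
  Insert 8 (step 1): P = [8];  Q = [1]
  Insert 7 (step 2): P = [7] / [8];  Q = [1] / [2]
  Insert 6 (step 3): P = [6] / [7] / [8];  Q = [1] / [2] / [3]
  Insert 3 (step 4): P = [3] / [6] / [7] / [8];  Q = [1] / [2] / [3] / [4]
  Insert 4 (step 5): P = [3, 4] / [6] / [7] / [8];  Q = [1, 5] / [2] / [3] / [4]
  Insert 1 (step 6): P = [1, 4] / [3] / [6] / [7] / [8];  Q = [1, 5] / [2] / [3] / [4] / [6]
  Insert 5 (step 7): P = [1, 4, 5] / [3] / [6] / [7] / [8];  Q = [1, 5, 7] / [2] / [3] / [4] / [6]
  Insert 2 (step 8): P = [1, 2, 5] / [3, 4] / [6] / [7] / [8];  Q = [1, 5, 7] / [2, 8] / [3] / [4] / [6]
Final shape: (3, 2, 1, 1, 1).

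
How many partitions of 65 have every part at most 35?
p(65, parts ≤ 35) = 1989533

Use the recurrence p(n, m) = p(n, m−1) + p(n−m, m): either the largest part is < m (count p(n, m−1)) or the largest part is exactly m (remove one copy of m, count p(n−m, m)). With p(0, ·) = 1 this gives p(65, parts ≤ 35) = 1989533. (By conjugating Young diagrams, this also counts partitions of 65 into at most 35 parts.)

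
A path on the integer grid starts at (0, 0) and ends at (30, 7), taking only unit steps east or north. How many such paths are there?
Number of paths = 10295472

A monotone lattice path from (0, 0) to (30, 7) consists of 30 east steps and 7 north steps in some order, so it is determined by which 30 of the 37 steps are east. The count is C(37, 30) = 10295472.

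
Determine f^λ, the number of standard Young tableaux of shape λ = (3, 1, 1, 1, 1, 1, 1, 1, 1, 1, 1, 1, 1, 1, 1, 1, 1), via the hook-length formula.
# SYT of shape (3, 1, 1, 1, 1, 1, 1, 1, 1, 1, 1, 1, 1, 1, 1, 1, 1) = 153

Hook-length formula: f^λ = n! / Π hook(c), product over all cells c of the Young diagram. For λ = (3, 1, 1, 1, 1, 1, 1, 1, 1, 1, 1, 1, 1, 1, 1, 1, 1), n = 19 boxes. Hook lengths by row (left-to-right, top-to-bottom): [19, 2, 1]; [16]; [15]; [14]; [13]; [12]; [11]; [10]; [9]; [8]; [7]; [6]; [5]; [4]; [3]; [2]; [1]. Product of hooks = 795066015744000. So f^λ = 19! / 795066015744000 = 121645100408832000 / 795066015744000 = 153.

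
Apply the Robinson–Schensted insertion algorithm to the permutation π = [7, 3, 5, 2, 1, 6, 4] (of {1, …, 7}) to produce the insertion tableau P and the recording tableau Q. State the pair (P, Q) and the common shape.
P = [1, 4, 6] / [2, 5] / [3] / [7];  Q = [1, 3, 6] / [2, 7] / [4] / [5];  common shape = (3, 2, 1, 1)

Row-insert the values π_1, π_2, … into P one at a time, bumping the leftmost entry strictly greater than the inserted value down to the next row. The recording tableau Q records, in position (i, j), the step at which that cell was added to P.
  Insert 7 (step 1): P = [7];  Q = [1]
  Insert 3 (step 2): P = [3] / [7];  Q = [1] / [2]
  Insert 5 (step 3): P = [3, 5] / [7];  Q = [1, 3] / [2]
  Insert 2 (step 4): P = [2, 5] / [3] / [7];  Q = [1, 3] / [2] / [4]
  Insert 1 (step 5): P = [1, 5] / [2] / [3] / [7];  Q = [1, 3] / [2] / [4] / [5]
  Insert 6 (step 6): P = [1, 5, 6] / [2] / [3] / [7];  Q = [1, 3, 6] / [2] / [4] / [5]
  Insert 4 (step 7): P = [1, 4, 6] / [2, 5] / [3] / [7];  Q = [1, 3, 6] / [2, 7] / [4] / [5]
Final shape: (3, 2, 1, 1).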